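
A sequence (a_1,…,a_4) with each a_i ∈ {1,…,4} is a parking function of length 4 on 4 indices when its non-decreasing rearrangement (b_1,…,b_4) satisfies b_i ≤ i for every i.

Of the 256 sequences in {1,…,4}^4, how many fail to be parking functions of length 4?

Count = (4−4+1)·(4+1)^(4−1) = 1 · 125 = 125 (Pollak)
E.g. (4,4,2,4) → sorted (2,4,4,4): b_1=2>1, not a PF.
So 256 − 125 = 131 fail.

131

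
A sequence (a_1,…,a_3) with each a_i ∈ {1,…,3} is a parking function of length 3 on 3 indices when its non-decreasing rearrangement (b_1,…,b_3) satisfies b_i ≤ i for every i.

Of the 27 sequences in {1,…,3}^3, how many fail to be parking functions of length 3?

Count = (3−3+1)·(3+1)^(3−1) = 1·16 = 16 (Pollak)
Check (3,3,3) → sorted (3,3,3): b_1=3>1, not a PF.
Total 27; non-PF = 27−16 = 11

11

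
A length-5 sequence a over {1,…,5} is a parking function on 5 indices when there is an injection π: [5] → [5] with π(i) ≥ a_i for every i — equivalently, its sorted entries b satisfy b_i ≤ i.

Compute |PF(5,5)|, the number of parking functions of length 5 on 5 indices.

|PF| = (6−5)·6^(5−1) = 1×1296 = 1296 (Konheim–Weiss)
Check (3,2,4,2,1) → sorted (1,2,2,3,4): b_i ≤ i ∀i, a PF.

1296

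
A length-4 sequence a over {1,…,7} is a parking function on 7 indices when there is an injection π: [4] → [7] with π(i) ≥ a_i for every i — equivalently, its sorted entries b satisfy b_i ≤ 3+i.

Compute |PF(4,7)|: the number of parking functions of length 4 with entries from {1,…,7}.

#PF = (8−4)·8^(4−1) = 4×512 = 2048 (Konheim–Weiss)
E.g. (2,4,2,6) → sorted (2,2,4,6): b_i ≤ 3+i ∀i, a PF.

2048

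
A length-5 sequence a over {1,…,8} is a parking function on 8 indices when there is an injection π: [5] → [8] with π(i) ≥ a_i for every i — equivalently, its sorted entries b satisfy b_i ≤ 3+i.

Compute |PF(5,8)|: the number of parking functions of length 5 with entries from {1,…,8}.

|PF(5,8)| = (8+1−5)·(8+1)^{5−1} = 4·6561 = 26244
Example (1,1,8,2,7) → sorted (1,1,2,7,8): b_i ≤ 3+i ∀i, a PF.

26244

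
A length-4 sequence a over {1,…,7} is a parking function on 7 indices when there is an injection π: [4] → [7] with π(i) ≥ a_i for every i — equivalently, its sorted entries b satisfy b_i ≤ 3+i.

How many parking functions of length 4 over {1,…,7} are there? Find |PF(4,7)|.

2048

#PF = 4·8^3 = 4 · 512 = 2048 (Konheim–Weiss)
Check (2,7,1,2) → sorted (1,2,2,7): b_i ≤ 3+i ∀i, a PF.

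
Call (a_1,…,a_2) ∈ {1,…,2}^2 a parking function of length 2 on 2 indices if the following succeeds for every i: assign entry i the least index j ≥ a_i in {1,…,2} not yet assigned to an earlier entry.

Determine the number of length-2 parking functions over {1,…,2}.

#PF = (2+1−2)·(2+1)^{2−1} = 1×3 = 3 (Pollak)
E.g. (1,2) → sorted (1,2): b_i ≤ i ∀i, a PF.

3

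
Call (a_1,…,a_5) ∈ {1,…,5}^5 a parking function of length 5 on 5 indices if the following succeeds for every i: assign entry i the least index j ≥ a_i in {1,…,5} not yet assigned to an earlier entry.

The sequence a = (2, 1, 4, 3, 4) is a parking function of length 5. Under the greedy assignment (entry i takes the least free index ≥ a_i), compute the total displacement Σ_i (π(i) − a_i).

1

Σπ = 15 ({1..5} each once); Σa = 2+1+4+3+4 = 14; disp = 15−14 = 1.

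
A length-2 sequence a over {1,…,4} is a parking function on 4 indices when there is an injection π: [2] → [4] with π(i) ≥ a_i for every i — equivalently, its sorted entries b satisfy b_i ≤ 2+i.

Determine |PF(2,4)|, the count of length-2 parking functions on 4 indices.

15

|PF(2,4)| = 3·5^1 = 3×5 = 15 (Konheim–Weiss)
Example (2,3) → sorted (2,3): b_i ≤ 2+i ∀i, a PF.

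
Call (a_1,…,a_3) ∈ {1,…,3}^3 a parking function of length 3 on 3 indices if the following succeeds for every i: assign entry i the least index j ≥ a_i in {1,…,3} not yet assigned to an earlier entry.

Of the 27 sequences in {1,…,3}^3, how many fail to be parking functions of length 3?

11

#PF = 1·4^2 = 1·16 = 16 [KW]
One tuple (3,2,3) → sorted (2,3,3): b_1=2>1, not a PF.
3^3 − 16 = 27 − 16 = 11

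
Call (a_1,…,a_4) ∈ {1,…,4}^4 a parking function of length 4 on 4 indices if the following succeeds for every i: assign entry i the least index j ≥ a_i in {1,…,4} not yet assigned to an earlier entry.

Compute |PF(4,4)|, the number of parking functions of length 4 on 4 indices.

|PF| = (4+1−4)·(4+1)^{4−1} = 1·125 = 125 [KW]
One tuple (1,2,1,1) → sorted (1,1,1,2): b_i ≤ i ∀i, a PF.

125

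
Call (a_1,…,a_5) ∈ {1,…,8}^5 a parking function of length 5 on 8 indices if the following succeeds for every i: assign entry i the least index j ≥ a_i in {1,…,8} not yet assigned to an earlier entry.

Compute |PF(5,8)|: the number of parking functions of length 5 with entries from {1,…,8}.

|PF| = (8−5+1)·(8+1)^(5−1) = 4 · 6561 = 26244 (Konheim–Weiss)
E.g. (4,8,3,6,1) → sorted (1,3,4,6,8): b_i ≤ 3+i ∀i, a PF.

26244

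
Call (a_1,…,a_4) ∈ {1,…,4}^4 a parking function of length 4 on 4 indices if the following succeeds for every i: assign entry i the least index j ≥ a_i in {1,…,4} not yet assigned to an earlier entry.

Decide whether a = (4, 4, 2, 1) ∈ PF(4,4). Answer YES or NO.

NO

Order a: b = (1, 2, 4, 4).
  b_1=1 ≤ 1
  b_2=2 ≤ 2
  b_3=4 > 3
  fails at i=3 ⇒ NO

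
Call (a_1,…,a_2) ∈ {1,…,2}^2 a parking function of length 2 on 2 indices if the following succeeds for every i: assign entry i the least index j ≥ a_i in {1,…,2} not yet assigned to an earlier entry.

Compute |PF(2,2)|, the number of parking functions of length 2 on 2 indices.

3

#PF = (2−2+1)·(2+1)^(2−1) = 1·3 = 3 (Konheim–Weiss)
Check (1,1) → sorted (1,1): b_i ≤ i ∀i, a PF.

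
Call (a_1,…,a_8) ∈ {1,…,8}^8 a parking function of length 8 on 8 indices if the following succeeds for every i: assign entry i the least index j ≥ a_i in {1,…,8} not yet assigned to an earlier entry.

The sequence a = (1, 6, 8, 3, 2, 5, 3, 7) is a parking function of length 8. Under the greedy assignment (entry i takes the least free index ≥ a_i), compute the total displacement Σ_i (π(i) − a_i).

Σπ = 36 ({1..8} each once); Σa = 1+6+8+3+2+5+3+7 = 35; disp = 36−35 = 1.

1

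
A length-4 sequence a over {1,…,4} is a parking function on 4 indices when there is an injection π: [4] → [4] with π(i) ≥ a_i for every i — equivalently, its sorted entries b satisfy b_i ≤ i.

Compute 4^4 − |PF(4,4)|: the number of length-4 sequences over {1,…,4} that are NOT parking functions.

|PF| = (4+1−4)·(4+1)^{4−1} = 1·125 = 125
Check (2,1,4,4) → sorted (1,2,4,4): b_3=4>3, not a PF.
Total 256; non-PF = 256−125 = 131

131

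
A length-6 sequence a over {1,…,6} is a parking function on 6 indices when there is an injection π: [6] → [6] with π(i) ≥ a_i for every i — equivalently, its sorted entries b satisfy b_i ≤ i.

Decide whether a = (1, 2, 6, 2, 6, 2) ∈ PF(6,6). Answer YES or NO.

Rearranged: b = (1, 2, 2, 2, 6, 6).
  b_1=1 ≤ 1
  b_2=2 ≤ 2
  b_3=2 ≤ 3
  b_4=2 ≤ 4
  b_5=6 > 5
  fails at i=5 ⇒ NO

NO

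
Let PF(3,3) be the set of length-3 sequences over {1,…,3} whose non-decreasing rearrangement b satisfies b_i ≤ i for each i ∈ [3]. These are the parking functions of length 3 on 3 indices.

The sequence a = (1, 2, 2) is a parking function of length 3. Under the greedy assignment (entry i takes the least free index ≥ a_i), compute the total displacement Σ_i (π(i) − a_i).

Σπ = 6 ({1..3} each once); Σa = 1+2+2 = 5; disp = 6−5 = 1.

1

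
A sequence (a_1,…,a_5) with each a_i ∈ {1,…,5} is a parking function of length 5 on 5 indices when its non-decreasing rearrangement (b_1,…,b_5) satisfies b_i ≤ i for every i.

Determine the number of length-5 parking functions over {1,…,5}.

1296

|PF| = (5+1−5)·(5+1)^{5−1} = 1×1296 = 1296 (Konheim–Weiss)
Example (4,2,3,5,1) → sorted (1,2,3,4,5): b_i ≤ i ∀i, a PF.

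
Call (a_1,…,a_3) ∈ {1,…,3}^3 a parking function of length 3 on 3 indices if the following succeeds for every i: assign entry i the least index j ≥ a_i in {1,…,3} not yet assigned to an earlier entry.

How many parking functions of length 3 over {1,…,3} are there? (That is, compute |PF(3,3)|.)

#PF = (4−3)·4^(3−1) = 1 · 16 = 16
E.g. (1,2,1) → sorted (1,1,2): b_i ≤ i ∀i, a PF.

16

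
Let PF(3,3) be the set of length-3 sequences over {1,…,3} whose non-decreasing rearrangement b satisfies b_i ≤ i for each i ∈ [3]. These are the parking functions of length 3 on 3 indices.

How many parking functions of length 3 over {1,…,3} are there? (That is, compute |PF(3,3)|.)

#PF = (3−3+1)·(3+1)^(3−1) = 1 · 16 = 16 (Pollak)
Example (1,2,2) → sorted (1,2,2): b_i ≤ i ∀i, a PF.

16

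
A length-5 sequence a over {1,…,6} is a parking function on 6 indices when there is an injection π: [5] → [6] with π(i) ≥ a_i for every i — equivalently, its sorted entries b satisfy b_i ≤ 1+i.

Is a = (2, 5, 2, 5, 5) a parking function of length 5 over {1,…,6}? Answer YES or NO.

Order a: b = (2, 2, 5, 5, 5).
  b_1=2 ≤ 2
  b_2=2 ≤ 3
  b_3=5 > 4
  fails at i=3 ⇒ NO

NO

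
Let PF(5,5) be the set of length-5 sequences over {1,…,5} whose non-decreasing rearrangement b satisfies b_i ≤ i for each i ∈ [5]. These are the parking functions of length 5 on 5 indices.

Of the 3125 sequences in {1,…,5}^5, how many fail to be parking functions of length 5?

Count = 1·6^4 = 1×1296 = 1296
E.g. (4,3,5,1,5) → sorted (1,3,4,5,5): b_2=3>2, not a PF.
Total 3125; non-PF = 3125−1296 = 1829

1829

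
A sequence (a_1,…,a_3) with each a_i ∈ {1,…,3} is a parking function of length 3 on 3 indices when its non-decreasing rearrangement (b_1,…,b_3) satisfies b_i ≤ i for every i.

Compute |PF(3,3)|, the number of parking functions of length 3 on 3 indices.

16

|PF| = (3−3+1)·(3+1)^(3−1) = 1·16 = 16 [KW]
Example (1,3,2) → sorted (1,2,3): b_i ≤ i ∀i, a PF.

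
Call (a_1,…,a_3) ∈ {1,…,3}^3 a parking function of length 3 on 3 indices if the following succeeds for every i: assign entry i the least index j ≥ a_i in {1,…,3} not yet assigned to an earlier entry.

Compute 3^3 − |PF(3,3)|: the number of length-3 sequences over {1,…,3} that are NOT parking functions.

#PF = (4−3)·4^(3−1) = 1 · 16 = 16 (Pollak)
Example (1,3,3) → sorted (1,3,3): b_2=3>2, not a PF.
So 27 − 16 = 11 fail.

11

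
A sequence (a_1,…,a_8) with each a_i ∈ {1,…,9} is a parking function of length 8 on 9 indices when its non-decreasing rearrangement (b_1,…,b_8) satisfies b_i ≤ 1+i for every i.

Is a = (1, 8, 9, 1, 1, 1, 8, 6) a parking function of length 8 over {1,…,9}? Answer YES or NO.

NO

Order a: b = (1, 1, 1, 1, 6, 8, 8, 9).
  b_1=1 ≤ 2
  b_2=1 ≤ 3
  b_3=1 ≤ 4
  b_4=1 ≤ 5
  b_5=6 ≤ 6
  b_6=8 > 7
  fails at i=6 ⇒ NO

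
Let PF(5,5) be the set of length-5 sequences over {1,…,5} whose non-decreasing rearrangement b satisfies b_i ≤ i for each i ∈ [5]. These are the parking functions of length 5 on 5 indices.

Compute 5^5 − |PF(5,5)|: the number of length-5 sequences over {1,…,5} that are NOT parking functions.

Count = (6−5)·6^(5−1) = 1 · 1296 = 1296 (Konheim–Weiss)
One tuple (2,2,4,4,5) → sorted (2,2,4,4,5): b_1=2>1, not a PF.
Total 3125; non-PF = 3125−1296 = 1829

1829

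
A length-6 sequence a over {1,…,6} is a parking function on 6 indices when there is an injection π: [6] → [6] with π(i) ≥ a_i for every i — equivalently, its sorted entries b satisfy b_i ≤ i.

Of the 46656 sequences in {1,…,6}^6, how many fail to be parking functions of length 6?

29849

Count = (6−6+1)·(6+1)^(6−1) = 1 · 16807 = 16807 [KW]
Check (4,3,3,3,4,4) → sorted (3,3,3,4,4,4): b_1=3>1, not a PF.
6^6 − 16807 = 46656 − 16807 = 29849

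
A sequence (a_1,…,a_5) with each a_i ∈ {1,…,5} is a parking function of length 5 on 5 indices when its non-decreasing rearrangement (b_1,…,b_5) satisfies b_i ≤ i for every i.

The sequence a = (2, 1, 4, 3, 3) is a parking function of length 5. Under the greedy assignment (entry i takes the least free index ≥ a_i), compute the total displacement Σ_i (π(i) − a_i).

Σπ(i) = 1+…+5 = 15; Σa = 2+1+4+3+3 = 13; disp = 15−13 = 2.

2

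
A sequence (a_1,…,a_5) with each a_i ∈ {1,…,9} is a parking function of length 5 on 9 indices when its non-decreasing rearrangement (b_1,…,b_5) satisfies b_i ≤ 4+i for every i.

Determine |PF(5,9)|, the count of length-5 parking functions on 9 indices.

|PF| = 5·10^4 = 5 · 10000 = 50000 (Pollak)
Example (4,9,1,3,7) → sorted (1,3,4,7,9): b_i ≤ 4+i ∀i, a PF.

50000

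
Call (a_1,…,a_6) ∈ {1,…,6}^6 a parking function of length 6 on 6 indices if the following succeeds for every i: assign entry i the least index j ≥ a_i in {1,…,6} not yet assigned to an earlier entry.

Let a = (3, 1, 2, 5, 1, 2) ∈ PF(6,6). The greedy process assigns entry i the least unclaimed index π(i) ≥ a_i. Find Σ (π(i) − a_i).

7

Σπ = 21 ({1..6} each once); Σa = 3+1+2+5+1+2 = 14; disp = 21−14 = 7.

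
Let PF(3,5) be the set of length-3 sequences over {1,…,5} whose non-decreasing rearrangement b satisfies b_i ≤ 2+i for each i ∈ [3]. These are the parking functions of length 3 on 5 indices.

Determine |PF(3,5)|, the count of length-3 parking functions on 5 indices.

108

Count = (5−3+1)·(5+1)^(3−1) = 3×36 = 108 [KW]
One tuple (1,1,5) → sorted (1,1,5): b_i ≤ 2+i ∀i, a PF.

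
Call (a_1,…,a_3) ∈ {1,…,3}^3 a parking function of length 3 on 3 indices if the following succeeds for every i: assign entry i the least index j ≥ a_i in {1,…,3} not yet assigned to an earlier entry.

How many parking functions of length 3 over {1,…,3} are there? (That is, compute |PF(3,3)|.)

16

|PF(3,3)| = 1·4^2 = 1 · 16 = 16 [KW]
One tuple (2,1,1) → sorted (1,1,2): b_i ≤ i ∀i, a PF.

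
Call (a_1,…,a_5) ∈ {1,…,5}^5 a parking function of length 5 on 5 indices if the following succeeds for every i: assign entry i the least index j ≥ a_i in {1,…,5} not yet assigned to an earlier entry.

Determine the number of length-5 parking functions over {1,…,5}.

1296

Count = (5+1−5)·(5+1)^{5−1} = 1 · 1296 = 1296 [KW]
Example (5,1,4,1,2) → sorted (1,1,2,4,5): b_i ≤ i ∀i, a PF.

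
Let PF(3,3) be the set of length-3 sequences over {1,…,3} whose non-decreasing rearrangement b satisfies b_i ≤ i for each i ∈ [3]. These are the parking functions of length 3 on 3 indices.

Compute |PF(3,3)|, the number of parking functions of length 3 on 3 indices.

#PF = (3−3+1)·(3+1)^(3−1) = 1 · 16 = 16 [KW]
Check (2,1,1) → sorted (1,1,2): b_i ≤ i ∀i, a PF.

16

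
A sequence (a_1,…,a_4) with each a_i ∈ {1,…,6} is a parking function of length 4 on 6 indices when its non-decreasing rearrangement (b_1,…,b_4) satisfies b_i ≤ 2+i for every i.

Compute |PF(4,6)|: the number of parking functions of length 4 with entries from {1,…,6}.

|PF| = (6+1−4)·(6+1)^{4−1} = 3×343 = 1029 (Konheim–Weiss)
Example (5,2,6,3) → sorted (2,3,5,6): b_i ≤ 2+i ∀i, a PF.

1029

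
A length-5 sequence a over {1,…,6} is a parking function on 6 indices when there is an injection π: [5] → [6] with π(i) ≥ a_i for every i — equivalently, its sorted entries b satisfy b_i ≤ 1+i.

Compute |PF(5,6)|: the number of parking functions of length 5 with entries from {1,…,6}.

4802

|PF| = (6−5+1)·(6+1)^(5−1) = 2 · 2401 = 4802 [KW]
Check (2,4,2,2,2) → sorted (2,2,2,2,4): b_i ≤ 1+i ∀i, a PF.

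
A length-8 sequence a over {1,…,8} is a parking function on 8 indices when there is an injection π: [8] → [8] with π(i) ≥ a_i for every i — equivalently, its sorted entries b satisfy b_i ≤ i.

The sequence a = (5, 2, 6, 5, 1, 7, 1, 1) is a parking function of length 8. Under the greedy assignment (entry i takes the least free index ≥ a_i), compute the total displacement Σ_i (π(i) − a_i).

8

Σπ(i) = 1+…+8 = 36; Σa = 5+2+6+5+1+7+1+1 = 28; disp = 36−28 = 8.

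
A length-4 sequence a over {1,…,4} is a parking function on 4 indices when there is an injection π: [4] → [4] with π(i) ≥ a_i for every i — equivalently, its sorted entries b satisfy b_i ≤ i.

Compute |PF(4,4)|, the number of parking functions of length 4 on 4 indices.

125

#PF = (4−4+1)·(4+1)^(4−1) = 1·125 = 125 (Pollak)
Check (2,2,1,2) → sorted (1,2,2,2): b_i ≤ i ∀i, a PF.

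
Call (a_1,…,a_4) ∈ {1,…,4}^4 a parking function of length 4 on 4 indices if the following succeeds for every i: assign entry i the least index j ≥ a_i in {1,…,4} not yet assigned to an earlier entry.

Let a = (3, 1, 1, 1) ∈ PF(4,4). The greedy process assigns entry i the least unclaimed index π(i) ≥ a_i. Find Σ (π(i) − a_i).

Σπ = 10 ({1..4} each once); Σa = 3+1+1+1 = 6; disp = 10−6 = 4.

4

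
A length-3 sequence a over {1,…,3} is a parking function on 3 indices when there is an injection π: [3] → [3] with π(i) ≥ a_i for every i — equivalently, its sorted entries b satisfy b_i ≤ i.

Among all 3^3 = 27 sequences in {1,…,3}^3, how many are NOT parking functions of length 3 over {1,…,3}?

11

Count = 1·4^2 = 1×16 = 16 [KW]
E.g. (2,2,3) → sorted (2,2,3): b_1=2>1, not a PF.
Total 27; non-PF = 27−16 = 11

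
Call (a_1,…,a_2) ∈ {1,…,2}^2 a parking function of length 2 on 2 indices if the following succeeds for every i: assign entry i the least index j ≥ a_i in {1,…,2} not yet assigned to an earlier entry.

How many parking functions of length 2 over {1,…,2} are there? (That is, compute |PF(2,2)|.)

Count = (2+1−2)·(2+1)^{2−1} = 1 · 3 = 3 (Pollak)
Example (1,1) → sorted (1,1): b_i ≤ i ∀i, a PF.

3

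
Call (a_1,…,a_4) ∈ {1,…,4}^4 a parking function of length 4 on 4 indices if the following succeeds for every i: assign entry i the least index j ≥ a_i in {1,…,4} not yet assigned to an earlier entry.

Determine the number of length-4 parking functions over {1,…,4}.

#PF = 1·5^3 = 1×125 = 125
One tuple (3,1,1,2) → sorted (1,1,2,3): b_i ≤ i ∀i, a PF.

125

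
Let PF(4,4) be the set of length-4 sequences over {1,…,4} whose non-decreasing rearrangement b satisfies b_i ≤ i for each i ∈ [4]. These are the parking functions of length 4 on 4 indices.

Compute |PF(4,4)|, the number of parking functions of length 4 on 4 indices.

125

#PF = 1·5^3 = 1×125 = 125 (Pollak)
One tuple (4,2,2,1) → sorted (1,2,2,4): b_i ≤ i ∀i, a PF.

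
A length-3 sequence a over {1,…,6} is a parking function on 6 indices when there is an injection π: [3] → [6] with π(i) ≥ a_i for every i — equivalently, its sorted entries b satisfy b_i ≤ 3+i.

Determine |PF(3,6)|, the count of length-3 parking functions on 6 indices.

|PF(3,6)| = (7−3)·7^(3−1) = 4 · 49 = 196 (Konheim–Weiss)
Example (3,5,3) → sorted (3,3,5): b_i ≤ 3+i ∀i, a PF.

196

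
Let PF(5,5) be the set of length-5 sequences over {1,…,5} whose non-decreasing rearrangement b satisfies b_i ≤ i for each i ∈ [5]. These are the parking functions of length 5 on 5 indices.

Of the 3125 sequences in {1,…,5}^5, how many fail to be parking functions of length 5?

1829

|PF| = (6−5)·6^(5−1) = 1·1296 = 1296
E.g. (4,5,4,5,2) → sorted (2,4,4,5,5): b_1=2>1, not a PF.
5^5 − 1296 = 3125 − 1296 = 1829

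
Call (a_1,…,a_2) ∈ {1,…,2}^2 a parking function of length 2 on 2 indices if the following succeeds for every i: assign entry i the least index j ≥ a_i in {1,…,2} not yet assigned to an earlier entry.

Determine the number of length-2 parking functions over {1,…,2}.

3

#PF = (3−2)·3^(2−1) = 1×3 = 3
Example (1,1) → sorted (1,1): b_i ≤ i ∀i, a PF.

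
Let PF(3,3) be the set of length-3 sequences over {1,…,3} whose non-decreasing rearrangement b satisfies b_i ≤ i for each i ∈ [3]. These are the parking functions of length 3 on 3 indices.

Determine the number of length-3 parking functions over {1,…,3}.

16

Count = (3+1−3)·(3+1)^{3−1} = 1 · 16 = 16 (Pollak)
E.g. (1,1,3) → sorted (1,1,3): b_i ≤ i ∀i, a PF.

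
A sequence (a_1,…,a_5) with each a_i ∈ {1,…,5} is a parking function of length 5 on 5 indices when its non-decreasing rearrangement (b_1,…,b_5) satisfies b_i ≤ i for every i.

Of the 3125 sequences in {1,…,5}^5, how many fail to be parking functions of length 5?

|PF(5,5)| = (5+1−5)·(5+1)^{5−1} = 1·1296 = 1296 [KW]
E.g. (2,5,3,4,5) → sorted (2,3,4,5,5): b_1=2>1, not a PF.
Total 3125; non-PF = 3125−1296 = 1829

1829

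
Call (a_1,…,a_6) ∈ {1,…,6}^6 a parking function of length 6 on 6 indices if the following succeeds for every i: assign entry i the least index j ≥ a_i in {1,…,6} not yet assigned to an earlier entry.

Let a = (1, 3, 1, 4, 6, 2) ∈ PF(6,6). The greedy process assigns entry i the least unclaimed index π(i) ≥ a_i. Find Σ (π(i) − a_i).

Σπ = 6·7/2 = 21 (π permutes [6]); Σa = 1+3+1+4+6+2 = 17; disp = 21−17 = 4.

4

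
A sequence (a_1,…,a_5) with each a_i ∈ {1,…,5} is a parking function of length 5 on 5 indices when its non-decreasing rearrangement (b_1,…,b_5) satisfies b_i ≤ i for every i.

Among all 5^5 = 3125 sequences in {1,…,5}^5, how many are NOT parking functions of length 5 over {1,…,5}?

1829

Count = (5−5+1)·(5+1)^(5−1) = 1 · 1296 = 1296 [KW]
E.g. (1,4,5,4,5) → sorted (1,4,4,5,5): b_2=4>2, not a PF.
5^5 − 1296 = 3125 − 1296 = 1829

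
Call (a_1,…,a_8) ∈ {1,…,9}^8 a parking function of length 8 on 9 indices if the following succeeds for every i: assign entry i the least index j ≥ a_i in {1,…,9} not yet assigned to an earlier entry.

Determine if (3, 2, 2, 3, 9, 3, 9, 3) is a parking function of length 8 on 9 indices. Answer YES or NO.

Sorted: b = (2, 2, 3, 3, 3, 3, 9, 9).
  b_1=2 ≤ 2
  b_2=2 ≤ 3
  b_3=3 ≤ 4
  b_4=3 ≤ 5
  b_5=3 ≤ 6
  b_6=3 ≤ 7
  b_7=9 > 8
  fails at i=7 ⇒ NO

NO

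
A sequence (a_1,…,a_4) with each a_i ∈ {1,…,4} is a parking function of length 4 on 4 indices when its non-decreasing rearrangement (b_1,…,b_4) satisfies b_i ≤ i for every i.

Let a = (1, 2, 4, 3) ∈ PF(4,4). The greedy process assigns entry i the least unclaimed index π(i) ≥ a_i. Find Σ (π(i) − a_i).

0

Σπ = 4·5/2 = 10 (π permutes [4]); Σa = 1+2+4+3 = 10; disp = 10−10 = 0.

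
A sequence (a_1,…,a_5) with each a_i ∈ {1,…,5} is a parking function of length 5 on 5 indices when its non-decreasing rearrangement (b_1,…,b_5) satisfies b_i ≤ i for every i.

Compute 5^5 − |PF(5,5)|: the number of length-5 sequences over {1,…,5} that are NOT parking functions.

|PF(5,5)| = (5+1−5)·(5+1)^{5−1} = 1·1296 = 1296 (Pollak)
Example (4,2,2,4,4) → sorted (2,2,4,4,4): b_1=2>1, not a PF.
5^5 − 1296 = 3125 − 1296 = 1829

1829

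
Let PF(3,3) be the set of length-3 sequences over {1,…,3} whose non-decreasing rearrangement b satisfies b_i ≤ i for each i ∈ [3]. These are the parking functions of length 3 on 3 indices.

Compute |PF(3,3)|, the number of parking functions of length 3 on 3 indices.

|PF| = (4−3)·4^(3−1) = 1·16 = 16 (Konheim–Weiss)
Check (2,2,1) → sorted (1,2,2): b_i ≤ i ∀i, a PF.

16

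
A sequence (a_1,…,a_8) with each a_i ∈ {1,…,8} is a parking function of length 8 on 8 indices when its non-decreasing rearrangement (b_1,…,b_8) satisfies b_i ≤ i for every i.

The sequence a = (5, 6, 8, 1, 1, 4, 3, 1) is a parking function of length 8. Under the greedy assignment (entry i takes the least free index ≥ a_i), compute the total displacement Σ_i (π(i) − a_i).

Σπ = 8·9/2 = 36 (π permutes [8]); Σa = 5+6+8+1+1+4+3+1 = 29; disp = 36−29 = 7.

7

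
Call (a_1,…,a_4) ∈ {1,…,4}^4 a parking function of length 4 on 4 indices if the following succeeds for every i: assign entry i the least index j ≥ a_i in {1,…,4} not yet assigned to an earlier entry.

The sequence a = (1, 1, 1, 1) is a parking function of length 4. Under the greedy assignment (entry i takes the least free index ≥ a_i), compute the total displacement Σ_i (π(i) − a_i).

6

Σπ = 4·5/2 = 10 (π permutes [4]); Σa = 1+1+1+1 = 4; disp = 10−4 = 6.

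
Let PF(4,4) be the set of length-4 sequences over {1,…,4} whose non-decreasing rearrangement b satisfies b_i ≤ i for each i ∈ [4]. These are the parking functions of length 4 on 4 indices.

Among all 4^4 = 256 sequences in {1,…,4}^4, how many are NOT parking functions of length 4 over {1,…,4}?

131

Count = 1·5^3 = 1 · 125 = 125 [KW]
Example (3,4,3,2) → sorted (2,3,3,4): b_1=2>1, not a PF.
Total 256; non-PF = 256−125 = 131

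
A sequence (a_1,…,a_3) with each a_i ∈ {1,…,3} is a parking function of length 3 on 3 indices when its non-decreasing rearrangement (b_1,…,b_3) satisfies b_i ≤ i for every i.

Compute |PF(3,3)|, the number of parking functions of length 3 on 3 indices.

16

Count = (3−3+1)·(3+1)^(3−1) = 1 · 16 = 16 (Konheim–Weiss)
Check (2,3,1) → sorted (1,2,3): b_i ≤ i ∀i, a PF.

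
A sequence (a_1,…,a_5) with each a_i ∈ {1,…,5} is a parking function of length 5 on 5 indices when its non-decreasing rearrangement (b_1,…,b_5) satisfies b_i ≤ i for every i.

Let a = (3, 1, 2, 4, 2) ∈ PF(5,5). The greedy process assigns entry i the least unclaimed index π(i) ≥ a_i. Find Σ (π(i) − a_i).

3

Σπ = 15 ({1..5} each once); Σa = 3+1+2+4+2 = 12; disp = 15−12 = 3.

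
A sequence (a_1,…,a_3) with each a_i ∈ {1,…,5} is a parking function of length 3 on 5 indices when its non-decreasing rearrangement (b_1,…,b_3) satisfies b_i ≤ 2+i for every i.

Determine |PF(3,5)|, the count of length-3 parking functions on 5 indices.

Count = (6−3)·6^(3−1) = 3 · 36 = 108 (Konheim–Weiss)
E.g. (4,4,3) → sorted (3,4,4): b_i ≤ 2+i ∀i, a PF.

108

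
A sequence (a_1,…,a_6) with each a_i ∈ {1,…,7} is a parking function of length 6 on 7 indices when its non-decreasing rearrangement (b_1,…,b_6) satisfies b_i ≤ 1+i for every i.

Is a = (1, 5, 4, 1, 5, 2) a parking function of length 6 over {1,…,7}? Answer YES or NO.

Order a: b = (1, 1, 2, 4, 5, 5).
  b_1=1 ≤ 2
  b_2=1 ≤ 3
  b_3=2 ≤ 4
  b_4=4 ≤ 5
  b_5=5 ≤ 6
  b_6=5 ≤ 7
All bounds hold ⇒ YES

YES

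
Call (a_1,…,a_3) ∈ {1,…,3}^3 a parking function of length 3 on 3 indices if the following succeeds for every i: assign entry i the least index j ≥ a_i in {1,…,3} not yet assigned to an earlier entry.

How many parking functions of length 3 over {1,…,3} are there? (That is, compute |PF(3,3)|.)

|PF(3,3)| = 1·4^2 = 1 · 16 = 16 [KW]
Example (1,1,1) → sorted (1,1,1): b_i ≤ i ∀i, a PF.

16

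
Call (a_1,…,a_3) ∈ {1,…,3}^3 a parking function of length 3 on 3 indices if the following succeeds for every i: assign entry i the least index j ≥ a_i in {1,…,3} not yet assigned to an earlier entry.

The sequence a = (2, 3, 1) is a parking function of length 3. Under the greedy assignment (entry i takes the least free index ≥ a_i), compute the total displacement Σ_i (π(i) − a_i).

0

Σπ(i) = 1+…+3 = 6; Σa = 2+3+1 = 6; disp = 6−6 = 0.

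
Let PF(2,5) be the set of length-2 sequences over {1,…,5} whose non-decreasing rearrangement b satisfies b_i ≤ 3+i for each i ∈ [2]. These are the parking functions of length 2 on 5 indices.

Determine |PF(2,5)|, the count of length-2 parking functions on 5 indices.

Count = 4·6^1 = 4 · 6 = 24 (Pollak)
One tuple (4,4) → sorted (4,4): b_i ≤ 3+i ∀i, a PF.

24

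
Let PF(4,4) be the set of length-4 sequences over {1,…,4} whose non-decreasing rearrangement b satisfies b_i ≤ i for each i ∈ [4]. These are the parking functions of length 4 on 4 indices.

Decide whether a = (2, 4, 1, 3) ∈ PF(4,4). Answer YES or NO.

Sorted: b = (1, 2, 3, 4).
  b_1=1 ≤ 1
  b_2=2 ≤ 2
  b_3=3 ≤ 3
  b_4=4 ≤ 4
All bounds hold ⇒ YES

YES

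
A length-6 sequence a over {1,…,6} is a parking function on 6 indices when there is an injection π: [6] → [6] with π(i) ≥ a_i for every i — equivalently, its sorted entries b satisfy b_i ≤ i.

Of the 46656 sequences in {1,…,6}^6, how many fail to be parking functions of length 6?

|PF| = (7−6)·7^(6−1) = 1 · 16807 = 16807 (Konheim–Weiss)
Check (5,3,4,6,1,6) → sorted (1,3,4,5,6,6): b_2=3>2, not a PF.
Total 46656; non-PF = 46656−16807 = 29849

29849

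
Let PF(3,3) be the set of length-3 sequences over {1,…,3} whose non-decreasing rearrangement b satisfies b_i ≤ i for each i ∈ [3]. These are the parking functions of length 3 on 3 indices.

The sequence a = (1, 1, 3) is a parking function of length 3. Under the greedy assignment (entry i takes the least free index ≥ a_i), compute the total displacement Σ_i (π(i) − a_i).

Σπ = 3·4/2 = 6 (π permutes [3]); Σa = 1+1+3 = 5; disp = 6−5 = 1.

1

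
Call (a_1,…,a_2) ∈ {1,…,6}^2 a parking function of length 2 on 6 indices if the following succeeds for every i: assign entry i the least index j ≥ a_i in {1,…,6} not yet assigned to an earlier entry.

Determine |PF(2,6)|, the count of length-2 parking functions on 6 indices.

35

|PF| = 5·7^1 = 5·7 = 35
Check (1,2) → sorted (1,2): b_i ≤ 4+i ∀i, a PF.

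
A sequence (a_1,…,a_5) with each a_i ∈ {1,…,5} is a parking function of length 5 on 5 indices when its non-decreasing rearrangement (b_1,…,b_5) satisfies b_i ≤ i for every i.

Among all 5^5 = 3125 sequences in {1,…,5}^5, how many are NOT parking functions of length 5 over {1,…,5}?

Count = (6−5)·6^(5−1) = 1 · 1296 = 1296 [KW]
Check (3,3,4,4,4) → sorted (3,3,4,4,4): b_1=3>1, not a PF.
Total 3125; non-PF = 3125−1296 = 1829

1829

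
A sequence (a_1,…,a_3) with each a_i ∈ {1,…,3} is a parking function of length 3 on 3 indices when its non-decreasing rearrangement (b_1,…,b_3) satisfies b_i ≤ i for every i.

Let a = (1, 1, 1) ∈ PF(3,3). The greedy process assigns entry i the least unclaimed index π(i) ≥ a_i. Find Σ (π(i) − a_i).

Σπ = 6 ({1..3} each once); Σa = 1+1+1 = 3; disp = 6−3 = 3.

3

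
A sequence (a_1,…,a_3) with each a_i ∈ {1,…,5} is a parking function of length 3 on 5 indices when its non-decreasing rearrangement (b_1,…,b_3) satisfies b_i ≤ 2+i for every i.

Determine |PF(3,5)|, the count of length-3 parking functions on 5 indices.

|PF| = (5+1−3)·(5+1)^{3−1} = 3×36 = 108 (Pollak)
Example (3,1,1) → sorted (1,1,3): b_i ≤ 2+i ∀i, a PF.

108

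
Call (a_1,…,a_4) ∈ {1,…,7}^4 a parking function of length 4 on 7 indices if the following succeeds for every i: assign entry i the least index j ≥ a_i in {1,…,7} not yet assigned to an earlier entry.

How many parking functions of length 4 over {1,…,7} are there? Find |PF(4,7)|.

2048

#PF = (7+1−4)·(7+1)^{4−1} = 4 · 512 = 2048 (Konheim–Weiss)
One tuple (4,7,6,3) → sorted (3,4,6,7): b_i ≤ 3+i ∀i, a PF.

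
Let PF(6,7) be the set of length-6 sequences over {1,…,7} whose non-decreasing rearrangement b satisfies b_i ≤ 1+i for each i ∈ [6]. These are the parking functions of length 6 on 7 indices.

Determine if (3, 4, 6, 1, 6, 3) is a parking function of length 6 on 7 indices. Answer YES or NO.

Sorted: b = (1, 3, 3, 4, 6, 6).
  b_1=1 ≤ 2
  b_2=3 ≤ 3
  b_3=3 ≤ 4
  b_4=4 ≤ 5
  b_5=6 ≤ 6
  b_6=6 ≤ 7
All bounds hold ⇒ YES

YES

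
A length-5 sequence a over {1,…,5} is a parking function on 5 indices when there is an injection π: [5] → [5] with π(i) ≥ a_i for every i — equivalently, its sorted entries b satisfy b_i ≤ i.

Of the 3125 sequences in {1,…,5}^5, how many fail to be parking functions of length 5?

|PF| = (5−5+1)·(5+1)^(5−1) = 1·1296 = 1296 (Konheim–Weiss)
One tuple (4,3,5,4,4) → sorted (3,4,4,4,5): b_1=3>1, not a PF.
5^5 − 1296 = 3125 − 1296 = 1829

1829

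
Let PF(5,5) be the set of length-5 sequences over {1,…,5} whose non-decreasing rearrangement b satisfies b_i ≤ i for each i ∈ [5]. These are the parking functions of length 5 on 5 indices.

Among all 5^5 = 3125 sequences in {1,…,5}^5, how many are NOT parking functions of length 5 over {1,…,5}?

|PF(5,5)| = 1·6^4 = 1×1296 = 1296 (Konheim–Weiss)
E.g. (5,2,3,4,5) → sorted (2,3,4,5,5): b_1=2>1, not a PF.
5^5 − 1296 = 3125 − 1296 = 1829

1829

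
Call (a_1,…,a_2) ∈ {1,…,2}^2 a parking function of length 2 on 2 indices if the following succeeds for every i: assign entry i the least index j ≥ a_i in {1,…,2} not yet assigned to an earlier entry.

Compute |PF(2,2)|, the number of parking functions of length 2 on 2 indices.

|PF| = 1·3^1 = 1×3 = 3 (Pollak)
Example (2,1) → sorted (1,2): b_i ≤ i ∀i, a PF.

3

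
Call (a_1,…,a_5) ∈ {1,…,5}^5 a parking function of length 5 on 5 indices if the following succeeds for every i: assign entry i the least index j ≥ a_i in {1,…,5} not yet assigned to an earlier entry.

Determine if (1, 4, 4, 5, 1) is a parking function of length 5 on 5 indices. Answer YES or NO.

NO

Rearranged: b = (1, 1, 4, 4, 5).
  b_1=1 ≤ 1
  b_2=1 ≤ 2
  b_3=4 > 3
  fails at i=3 ⇒ NO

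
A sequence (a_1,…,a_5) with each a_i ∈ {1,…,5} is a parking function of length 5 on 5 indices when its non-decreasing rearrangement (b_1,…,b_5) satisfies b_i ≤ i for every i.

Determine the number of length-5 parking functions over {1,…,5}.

Count = 1·6^4 = 1×1296 = 1296 (Konheim–Weiss)
One tuple (5,4,3,2,1) → sorted (1,2,3,4,5): b_i ≤ i ∀i, a PF.

1296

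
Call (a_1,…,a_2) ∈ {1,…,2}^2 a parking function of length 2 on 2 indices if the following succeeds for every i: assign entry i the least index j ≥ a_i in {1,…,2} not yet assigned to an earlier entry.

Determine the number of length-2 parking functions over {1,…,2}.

|PF(2,2)| = (2+1−2)·(2+1)^{2−1} = 1×3 = 3
One tuple (1,1) → sorted (1,1): b_i ≤ i ∀i, a PF.

3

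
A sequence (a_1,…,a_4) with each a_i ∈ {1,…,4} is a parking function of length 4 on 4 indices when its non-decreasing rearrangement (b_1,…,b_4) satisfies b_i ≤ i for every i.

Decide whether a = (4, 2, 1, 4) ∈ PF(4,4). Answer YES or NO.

Order a: b = (1, 2, 4, 4).
  b_1=1 ≤ 1
  b_2=2 ≤ 2
  b_3=4 > 3
  fails at i=3 ⇒ NO

NO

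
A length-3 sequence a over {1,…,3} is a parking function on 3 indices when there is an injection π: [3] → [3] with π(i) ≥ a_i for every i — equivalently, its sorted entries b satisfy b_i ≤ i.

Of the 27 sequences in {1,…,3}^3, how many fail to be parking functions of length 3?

|PF| = (4−3)·4^(3−1) = 1 · 16 = 16 [KW]
E.g. (2,2,2) → sorted (2,2,2): b_1=2>1, not a PF.
3^3 − 16 = 27 − 16 = 11

11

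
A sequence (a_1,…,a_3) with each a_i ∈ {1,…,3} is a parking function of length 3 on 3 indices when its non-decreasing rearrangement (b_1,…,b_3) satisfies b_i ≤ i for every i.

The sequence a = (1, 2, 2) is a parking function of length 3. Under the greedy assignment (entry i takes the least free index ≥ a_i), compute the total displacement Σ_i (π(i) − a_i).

1

Σπ = 3·4/2 = 6 (π permutes [3]); Σa = 1+2+2 = 5; disp = 6−5 = 1.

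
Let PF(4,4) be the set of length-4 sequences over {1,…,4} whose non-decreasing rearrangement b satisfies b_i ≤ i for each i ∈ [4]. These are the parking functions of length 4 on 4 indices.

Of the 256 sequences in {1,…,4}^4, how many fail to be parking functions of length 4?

|PF| = (4+1−4)·(4+1)^{4−1} = 1·125 = 125 [KW]
E.g. (4,4,4,1) → sorted (1,4,4,4): b_2=4>2, not a PF.
So 256 − 125 = 131 fail.

131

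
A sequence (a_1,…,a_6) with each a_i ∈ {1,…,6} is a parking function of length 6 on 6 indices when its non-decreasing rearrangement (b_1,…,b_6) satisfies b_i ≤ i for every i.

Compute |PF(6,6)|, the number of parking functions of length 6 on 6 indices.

Count = (7−6)·7^(6−1) = 1·16807 = 16807 (Pollak)
One tuple (1,1,5,5,4,3) → sorted (1,1,3,4,5,5): b_i ≤ i ∀i, a PF.

16807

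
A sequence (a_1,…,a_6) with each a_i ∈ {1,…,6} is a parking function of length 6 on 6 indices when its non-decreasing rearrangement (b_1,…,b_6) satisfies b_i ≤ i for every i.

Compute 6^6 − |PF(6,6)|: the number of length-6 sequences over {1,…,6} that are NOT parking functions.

29849

#PF = (7−6)·7^(6−1) = 1·16807 = 16807 [KW]
Example (5,3,4,5,5,5) → sorted (3,4,5,5,5,5): b_1=3>1, not a PF.
6^6 − 16807 = 46656 − 16807 = 29849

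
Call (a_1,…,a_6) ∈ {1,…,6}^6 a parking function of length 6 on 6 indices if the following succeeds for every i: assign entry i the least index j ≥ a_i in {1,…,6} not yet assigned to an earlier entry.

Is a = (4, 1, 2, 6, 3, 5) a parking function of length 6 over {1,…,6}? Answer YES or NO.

Rearranged: b = (1, 2, 3, 4, 5, 6).
  b_1=1 ≤ 1
  b_2=2 ≤ 2
  b_3=3 ≤ 3
  b_4=4 ≤ 4
  b_5=5 ≤ 5
  b_6=6 ≤ 6
All bounds hold ⇒ YES

YES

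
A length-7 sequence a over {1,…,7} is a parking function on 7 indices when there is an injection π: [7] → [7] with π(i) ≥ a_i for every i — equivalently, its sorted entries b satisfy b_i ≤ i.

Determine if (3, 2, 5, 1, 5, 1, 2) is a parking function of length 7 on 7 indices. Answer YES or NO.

YES

Rearranged: b = (1, 1, 2, 2, 3, 5, 5).
  b_1=1 ≤ 1
  b_2=1 ≤ 2
  b_3=2 ≤ 3
  b_4=2 ≤ 4
  b_5=3 ≤ 5
  b_6=5 ≤ 6
  b_7=5 ≤ 7
All bounds hold ⇒ YES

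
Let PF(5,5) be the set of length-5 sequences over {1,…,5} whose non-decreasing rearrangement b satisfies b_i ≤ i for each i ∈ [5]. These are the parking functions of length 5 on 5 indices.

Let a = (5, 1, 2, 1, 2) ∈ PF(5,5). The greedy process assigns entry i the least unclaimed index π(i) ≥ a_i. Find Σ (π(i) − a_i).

Σπ = 15 ({1..5} each once); Σa = 5+1+2+1+2 = 11; disp = 15−11 = 4.

4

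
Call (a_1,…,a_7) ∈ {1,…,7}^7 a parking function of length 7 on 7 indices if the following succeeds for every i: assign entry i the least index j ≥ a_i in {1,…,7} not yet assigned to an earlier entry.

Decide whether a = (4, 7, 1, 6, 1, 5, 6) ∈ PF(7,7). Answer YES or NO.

Order a: b = (1, 1, 4, 5, 6, 6, 7).
  b_1=1 ≤ 1
  b_2=1 ≤ 2
  b_3=4 > 3
  fails at i=3 ⇒ NO

NO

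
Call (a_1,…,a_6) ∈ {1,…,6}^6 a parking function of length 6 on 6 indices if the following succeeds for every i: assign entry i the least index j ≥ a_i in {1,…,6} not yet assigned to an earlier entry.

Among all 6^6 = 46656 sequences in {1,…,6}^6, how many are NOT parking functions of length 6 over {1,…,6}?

29849

|PF| = 1·7^5 = 1·16807 = 16807 (Pollak)
One tuple (5,6,3,4,6,6) → sorted (3,4,5,6,6,6): b_1=3>1, not a PF.
6^6 − 16807 = 46656 − 16807 = 29849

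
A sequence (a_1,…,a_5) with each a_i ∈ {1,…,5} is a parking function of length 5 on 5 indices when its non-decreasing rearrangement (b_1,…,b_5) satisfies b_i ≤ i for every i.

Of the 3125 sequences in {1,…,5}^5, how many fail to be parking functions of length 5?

|PF(5,5)| = (5−5+1)·(5+1)^(5−1) = 1 · 1296 = 1296 [KW]
Check (5,5,5,3,4) → sorted (3,4,5,5,5): b_1=3>1, not a PF.
So 3125 − 1296 = 1829 fail.

1829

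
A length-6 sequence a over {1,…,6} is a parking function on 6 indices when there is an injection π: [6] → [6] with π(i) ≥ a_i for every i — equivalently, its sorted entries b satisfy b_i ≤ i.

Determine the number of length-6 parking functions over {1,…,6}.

|PF| = (6−6+1)·(6+1)^(6−1) = 1 · 16807 = 16807 (Pollak)
Check (1,5,6,2,3,1) → sorted (1,1,2,3,5,6): b_i ≤ i ∀i, a PF.

16807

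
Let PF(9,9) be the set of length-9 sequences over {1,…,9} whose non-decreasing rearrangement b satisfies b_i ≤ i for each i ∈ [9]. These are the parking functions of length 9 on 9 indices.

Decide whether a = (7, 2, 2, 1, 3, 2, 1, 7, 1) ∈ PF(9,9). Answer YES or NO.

YES

Rearranged: b = (1, 1, 1, 2, 2, 2, 3, 7, 7).
  b_1=1 ≤ 1
  b_2=1 ≤ 2
  b_3=1 ≤ 3
  b_4=2 ≤ 4
  b_5=2 ≤ 5
  b_6=2 ≤ 6
  b_7=3 ≤ 7
  b_8=7 ≤ 8
  b_9=7 ≤ 9
All bounds hold ⇒ YES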